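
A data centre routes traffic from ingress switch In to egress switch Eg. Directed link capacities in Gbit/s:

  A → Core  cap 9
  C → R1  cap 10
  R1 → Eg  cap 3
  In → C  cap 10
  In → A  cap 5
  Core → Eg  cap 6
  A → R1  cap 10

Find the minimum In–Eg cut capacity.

Augment In→A→R1→Eg: bottleneck 3, flow now 3.
Augment In→A→Core→Eg: bottleneck 2, flow now 5.
Augment In→C→R1→A→Core→Eg: bottleneck 3, flow now 8. (uses reverse residual edge)
No augmenting path remains; maximum flow = 8.
By max-flow min-cut, the minimum cut capacity equals the max flow.
In the residual graph, reachable from In: {In, C, R1}.
Min-cut edges: In→A (5), R1→Eg (3); capacity 5 + 3 = 8.

8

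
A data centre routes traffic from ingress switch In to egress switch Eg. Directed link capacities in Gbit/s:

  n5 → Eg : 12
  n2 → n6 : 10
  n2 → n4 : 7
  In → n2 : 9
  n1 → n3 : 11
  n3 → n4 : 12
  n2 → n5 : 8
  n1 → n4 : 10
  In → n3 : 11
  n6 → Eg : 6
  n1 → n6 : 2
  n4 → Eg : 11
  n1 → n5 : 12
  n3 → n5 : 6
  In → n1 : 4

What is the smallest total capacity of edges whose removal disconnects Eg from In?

Augment In→n1→n4→Eg: bottleneck 4, flow now 4.
Augment In→n2→n4→Eg: bottleneck 7, flow now 11.
Augment In→n2→n5→Eg: bottleneck 2, flow now 13.
Augment In→n3→n5→Eg: bottleneck 6, flow now 19.
Augment In→n3→n4→n1→n5→Eg: bottleneck 4, flow now 23. (uses reverse residual edge)
Augment In→n3→n4→n2→n6→Eg: bottleneck 1, flow now 24. (uses reverse residual edge)
No augmenting path remains; maximum flow = 24.
By max-flow min-cut, the minimum cut capacity equals the max flow.
In the residual graph, reachable from In: {In}.
Min-cut edges: In→n1 (4), In→n2 (9), In→n3 (11); capacity 4 + 9 + 11 = 24.

24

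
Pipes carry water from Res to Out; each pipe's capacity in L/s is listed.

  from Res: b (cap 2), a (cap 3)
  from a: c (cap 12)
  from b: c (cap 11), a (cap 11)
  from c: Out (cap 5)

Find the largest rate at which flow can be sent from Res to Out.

Augment Res→a→c→Out: bottleneck 3, flow now 3.
Augment Res→b→c→Out: bottleneck 2, flow now 5.
No augmenting path remains; maximum flow = 5.
In the residual graph, reachable from Res: {Res}.
Min-cut edges: Res→a (3), Res→b (2); capacity 3 + 2 = 5.
This cut is saturated, so no flow can exceed 5.

5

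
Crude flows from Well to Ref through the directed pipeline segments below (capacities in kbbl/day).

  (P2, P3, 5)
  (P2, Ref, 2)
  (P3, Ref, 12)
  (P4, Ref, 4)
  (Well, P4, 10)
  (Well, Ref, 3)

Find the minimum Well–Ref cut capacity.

7

Augment Well→Ref: bottleneck 3, flow now 3.
Augment Well→P4→Ref: bottleneck 4, flow now 7.
No augmenting path remains; maximum flow = 7.
By max-flow min-cut, the minimum cut capacity equals the max flow.
In the residual graph, reachable from Well: {Well, P4}.
Min-cut edges: Well→Ref (3), P4→Ref (4); capacity 3 + 4 = 7.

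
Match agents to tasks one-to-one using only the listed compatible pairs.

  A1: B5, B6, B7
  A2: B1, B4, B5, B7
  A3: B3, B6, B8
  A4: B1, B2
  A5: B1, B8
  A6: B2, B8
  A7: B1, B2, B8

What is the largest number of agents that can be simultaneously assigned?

6

Unit-capacity flow: source→left, listed edges, right→sink; max matching = max flow.
Augmenting path A1→B5 (+1); matched 1.
Augmenting path A2→B1 (+1); matched 2.
Augmenting path A3→B3 (+1); matched 3.
Augmenting path A4→B2 (+1); matched 4.
Augmenting path A5→B8 (+1); matched 5.
Augmenting path A7→B1→A2→B4 (+1); matched 6.
No augmenting path remains; maximum matching = 6.
König certificate: {A1, A2, A3, B1, B2, B8} is a vertex cover of size 6 (every listed pair touches it), so no matching can be larger.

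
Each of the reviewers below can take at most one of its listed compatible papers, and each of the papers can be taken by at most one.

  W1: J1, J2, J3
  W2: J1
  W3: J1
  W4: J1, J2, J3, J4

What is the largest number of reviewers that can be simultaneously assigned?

Unit-capacity flow: source→left, listed edges, right→sink; max matching = max flow.
Augmenting path W1→J1 (+1); matched 1.
Augmenting path W4→J2 (+1); matched 2.
Augmenting path W2→J1→W1→J3 (+1); matched 3.
No augmenting path remains; maximum matching = 3.
König certificate: {W1, W4, J1} is a vertex cover of size 3 (every listed pair touches it), so no matching can be larger.

3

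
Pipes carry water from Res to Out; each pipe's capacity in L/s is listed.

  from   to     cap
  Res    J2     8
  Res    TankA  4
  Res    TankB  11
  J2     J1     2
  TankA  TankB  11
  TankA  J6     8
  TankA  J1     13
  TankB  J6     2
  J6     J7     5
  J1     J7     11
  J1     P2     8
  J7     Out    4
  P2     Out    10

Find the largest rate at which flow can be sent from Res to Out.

Augment Res→J2→J1→J7→Out: bottleneck 2, flow now 2.
Augment Res→TankA→J6→J7→Out: bottleneck 2, flow now 4.
Augment Res→TankA→J1→P2→Out: bottleneck 2, flow now 6.
Augment Res→TankB→J6→TankA→J1→P2→Out: bottleneck 2, flow now 8. (uses reverse residual edge)
No augmenting path remains; maximum flow = 8.
In the residual graph, reachable from Res: {Res, J2, TankB}.
Min-cut edges: Res→TankA (4), J2→J1 (2), TankB→J6 (2); capacity 4 + 2 + 2 = 8.
This cut is saturated, so no flow can exceed 8.

8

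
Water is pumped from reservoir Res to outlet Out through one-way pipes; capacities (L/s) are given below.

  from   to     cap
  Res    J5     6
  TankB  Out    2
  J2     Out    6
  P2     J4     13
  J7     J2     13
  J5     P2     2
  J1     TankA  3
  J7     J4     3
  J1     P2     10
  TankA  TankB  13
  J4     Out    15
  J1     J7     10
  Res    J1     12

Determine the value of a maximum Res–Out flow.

Augment Res→J1→J7→J2→Out: bottleneck 6, flow now 6.
Augment Res→J1→J7→J4→Out: bottleneck 3, flow now 9.
Augment Res→J1→P2→J4→Out: bottleneck 3, flow now 12.
Augment Res→J5→P2→J4→Out: bottleneck 2, flow now 14.
No augmenting path remains; maximum flow = 14.
In the residual graph, reachable from Res: {Res, J5}.
Min-cut edges: Res→J1 (12), J5→P2 (2); capacity 12 + 2 = 14.
This cut is saturated, so no flow can exceed 14.

14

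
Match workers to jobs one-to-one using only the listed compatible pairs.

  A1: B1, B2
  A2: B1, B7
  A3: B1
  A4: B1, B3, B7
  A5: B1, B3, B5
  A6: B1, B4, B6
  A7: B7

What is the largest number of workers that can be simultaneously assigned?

6

Unit-capacity flow: source→left, listed edges, right→sink; max matching = max flow.
Augmenting path A1→B1 (+1); matched 1.
Augmenting path A2→B7 (+1); matched 2.
Augmenting path A4→B3 (+1); matched 3.
Augmenting path A5→B5 (+1); matched 4.
Augmenting path A6→B4 (+1); matched 5.
Augmenting path A3→B1→A1→B2 (+1); matched 6.
No augmenting path remains; maximum matching = 6.
König certificate: {A1, A4, A5, A6, B1, B7} is a vertex cover of size 6 (every listed pair touches it), so no matching can be larger.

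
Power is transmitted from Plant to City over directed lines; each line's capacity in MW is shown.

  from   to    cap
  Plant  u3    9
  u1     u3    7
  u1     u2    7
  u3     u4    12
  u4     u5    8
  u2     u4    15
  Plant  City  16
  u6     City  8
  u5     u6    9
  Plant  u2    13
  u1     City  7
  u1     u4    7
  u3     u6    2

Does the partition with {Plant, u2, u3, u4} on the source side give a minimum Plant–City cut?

No — its capacity is 26, but the minimum cut has capacity 24.

Given cut capacity: 16 + 2 + 8 = 26.
Augment Plant→City: bottleneck 16, flow now 16.
Augment Plant→u3→u6→City: bottleneck 2, flow now 18.
Augment Plant→u2→u4→u5→u6→City: bottleneck 6, flow now 24.
No augmenting path remains; maximum flow = 24.
In the residual graph, reachable from Plant: {Plant, u2, u3, u4, u5, u6}.
Min-cut edges: Plant→City (16), u6→City (8); capacity 16 + 8 = 24.
Cut capacity 26 exceeds the max flow 24, so it is not minimum.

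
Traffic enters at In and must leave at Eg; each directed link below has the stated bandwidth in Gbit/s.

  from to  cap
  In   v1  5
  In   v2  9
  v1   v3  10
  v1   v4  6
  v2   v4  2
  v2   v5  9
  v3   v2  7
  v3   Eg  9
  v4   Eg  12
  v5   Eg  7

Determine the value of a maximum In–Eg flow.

14

Augment In→v1→v3→Eg: bottleneck 5, flow now 5.
Augment In→v2→v4→Eg: bottleneck 2, flow now 7.
Augment In→v2→v5→Eg: bottleneck 7, flow now 14.
No augmenting path remains; maximum flow = 14.
In the residual graph, reachable from In: {In}.
Min-cut edges: In→v1 (5), In→v2 (9); capacity 5 + 9 = 14.
This cut is saturated, so no flow can exceed 14.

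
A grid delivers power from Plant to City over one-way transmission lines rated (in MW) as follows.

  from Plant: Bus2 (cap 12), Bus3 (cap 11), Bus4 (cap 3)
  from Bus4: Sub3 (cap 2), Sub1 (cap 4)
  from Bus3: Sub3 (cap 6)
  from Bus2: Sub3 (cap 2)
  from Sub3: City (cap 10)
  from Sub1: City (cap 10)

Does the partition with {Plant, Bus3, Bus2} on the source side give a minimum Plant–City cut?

Given cut capacity: 3 + 6 + 2 = 11.
Augment Plant→Bus4→Sub3→City: bottleneck 2, flow now 2.
Augment Plant→Bus4→Sub1→City: bottleneck 1, flow now 3.
Augment Plant→Bus3→Sub3→City: bottleneck 6, flow now 9.
Augment Plant→Bus2→Sub3→City: bottleneck 2, flow now 11.
No augmenting path remains; maximum flow = 11.
Cut capacity 11 equals the max flow, so it is a minimum cut.

Yes — it is a minimum cut (capacity 11).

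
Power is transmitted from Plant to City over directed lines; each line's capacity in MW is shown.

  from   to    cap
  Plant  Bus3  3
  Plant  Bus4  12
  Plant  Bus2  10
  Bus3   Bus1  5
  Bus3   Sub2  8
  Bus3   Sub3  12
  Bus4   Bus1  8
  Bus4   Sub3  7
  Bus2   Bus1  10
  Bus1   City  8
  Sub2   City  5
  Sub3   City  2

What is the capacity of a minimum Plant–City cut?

13

Augment Plant→Bus3→Bus1→City: bottleneck 3, flow now 3.
Augment Plant→Bus4→Bus1→City: bottleneck 5, flow now 8.
Augment Plant→Bus4→Sub3→City: bottleneck 2, flow now 10.
Augment Plant→Bus4→Bus1→Bus3→Sub2→City: bottleneck 3, flow now 13. (uses reverse residual edge)
No augmenting path remains; maximum flow = 13.
By max-flow min-cut, the minimum cut capacity equals the max flow.
In the residual graph, reachable from Plant: {Plant, Bus4, Bus2, Bus1, Sub3}.
Min-cut edges: Plant→Bus3 (3), Bus1→City (8), Sub3→City (2); capacity 3 + 8 + 2 = 13.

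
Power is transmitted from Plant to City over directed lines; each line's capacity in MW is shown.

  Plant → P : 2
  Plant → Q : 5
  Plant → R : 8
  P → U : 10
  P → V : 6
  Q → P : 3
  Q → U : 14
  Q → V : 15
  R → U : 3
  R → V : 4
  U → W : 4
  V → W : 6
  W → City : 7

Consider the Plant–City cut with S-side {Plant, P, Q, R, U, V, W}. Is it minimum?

Yes — it is a minimum cut (capacity 7).

Given cut capacity: 7 = 7.
Augment Plant→P→U→W→City: bottleneck 2, flow now 2.
Augment Plant→Q→U→W→City: bottleneck 2, flow now 4.
Augment Plant→Q→V→W→City: bottleneck 3, flow now 7.
No augmenting path remains; maximum flow = 7.
Cut capacity 7 equals the max flow, so it is a minimum cut.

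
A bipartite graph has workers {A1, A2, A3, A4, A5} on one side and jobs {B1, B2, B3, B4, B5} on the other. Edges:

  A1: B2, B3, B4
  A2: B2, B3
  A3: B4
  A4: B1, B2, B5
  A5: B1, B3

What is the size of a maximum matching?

Unit-capacity flow: source→left, listed edges, right→sink; max matching = max flow.
Augmenting path A1→B2 (+1); matched 1.
Augmenting path A2→B3 (+1); matched 2.
Augmenting path A3→B4 (+1); matched 3.
Augmenting path A4→B1 (+1); matched 4.
Augmenting path A5→B1→A4→B5 (+1); matched 5.
No augmenting path remains; maximum matching = 5.
König certificate: {A1, A2, A3, A4, A5} is a vertex cover of size 5 (every listed pair touches it), so no matching can be larger.

5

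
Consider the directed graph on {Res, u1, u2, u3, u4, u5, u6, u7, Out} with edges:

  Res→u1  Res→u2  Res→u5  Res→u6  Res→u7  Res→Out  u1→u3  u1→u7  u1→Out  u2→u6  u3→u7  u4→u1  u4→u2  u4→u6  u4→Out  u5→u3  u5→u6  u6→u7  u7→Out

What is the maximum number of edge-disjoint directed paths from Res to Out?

Assign every edge capacity 1; by Menger, the answer equals the max flow.
Path Res→Out (+1); total 1.
Path Res→u1→Out (+1); total 2.
Path Res→u7→Out (+1); total 3.
No residual Res→Out path; max flow = 3.
Certifying cut of size 3: {Res→Out, Res→u1, u7→Out}.

3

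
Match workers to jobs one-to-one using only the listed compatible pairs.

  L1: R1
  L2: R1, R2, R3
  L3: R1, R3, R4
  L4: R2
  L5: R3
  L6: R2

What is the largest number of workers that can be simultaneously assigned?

Unit-capacity flow: source→left, listed edges, right→sink; max matching = max flow.
Augmenting path L1→R1 (+1); matched 1.
Augmenting path L2→R2 (+1); matched 2.
Augmenting path L3→R3 (+1); matched 3.
Augmenting path L5→R3→L3→R4 (+1); matched 4.
No augmenting path remains; maximum matching = 4.
König certificate: {L3, R1, R2, R3} is a vertex cover of size 4 (every listed pair touches it), so no matching can be larger.

4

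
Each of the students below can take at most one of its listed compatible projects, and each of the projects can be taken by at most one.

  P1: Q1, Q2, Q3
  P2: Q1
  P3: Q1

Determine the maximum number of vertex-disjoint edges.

Unit-capacity flow: source→left, listed edges, right→sink; max matching = max flow.
Augmenting path P1→Q1 (+1); matched 1.
Augmenting path P2→Q1→P1→Q2 (+1); matched 2.
No augmenting path remains; maximum matching = 2.
König certificate: {P1, Q1} is a vertex cover of size 2 (every listed pair touches it), so no matching can be larger.

2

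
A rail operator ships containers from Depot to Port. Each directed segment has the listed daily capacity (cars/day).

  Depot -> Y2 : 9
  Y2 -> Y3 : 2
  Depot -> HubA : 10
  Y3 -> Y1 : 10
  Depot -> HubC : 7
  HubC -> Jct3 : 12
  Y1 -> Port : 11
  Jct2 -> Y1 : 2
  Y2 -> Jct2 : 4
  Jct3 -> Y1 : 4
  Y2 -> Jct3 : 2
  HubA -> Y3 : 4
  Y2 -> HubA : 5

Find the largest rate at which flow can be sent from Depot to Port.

Augment Depot→HubC→Jct3→Y1→Port: bottleneck 4, flow now 4.
Augment Depot→HubA→Y3→Y1→Port: bottleneck 4, flow now 8.
Augment Depot→Y2→Jct2→Y1→Port: bottleneck 2, flow now 10.
Augment Depot→Y2→Y3→Y1→Port: bottleneck 1, flow now 11.
No augmenting path remains; maximum flow = 11.
In the residual graph, reachable from Depot: {Depot, HubC, HubA, Y2, Jct2, Jct3, Y3, Y1}.
Min-cut edges: Y1→Port (11); capacity 11 = 11.
This cut is saturated, so no flow can exceed 11.

11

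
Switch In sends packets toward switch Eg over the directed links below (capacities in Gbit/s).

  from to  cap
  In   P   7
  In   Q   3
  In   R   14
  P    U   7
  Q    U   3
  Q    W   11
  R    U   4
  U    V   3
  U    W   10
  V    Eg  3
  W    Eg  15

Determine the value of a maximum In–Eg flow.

14

Augment In→Q→W→Eg: bottleneck 3, flow now 3.
Augment In→P→U→V→Eg: bottleneck 3, flow now 6.
Augment In→P→U→W→Eg: bottleneck 4, flow now 10.
Augment In→R→U→W→Eg: bottleneck 4, flow now 14.
No augmenting path remains; maximum flow = 14.
In the residual graph, reachable from In: {In, R}.
Min-cut edges: In→P (7), In→Q (3), R→U (4); capacity 7 + 3 + 4 = 14.
This cut is saturated, so no flow can exceed 14.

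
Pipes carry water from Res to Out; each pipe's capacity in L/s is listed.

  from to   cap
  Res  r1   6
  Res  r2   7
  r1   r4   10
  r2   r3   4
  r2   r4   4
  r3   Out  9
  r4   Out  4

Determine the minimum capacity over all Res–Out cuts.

Augment Res→r1→r4→Out: bottleneck 4, flow now 4.
Augment Res→r2→r3→Out: bottleneck 4, flow now 8.
No augmenting path remains; maximum flow = 8.
By max-flow min-cut, the minimum cut capacity equals the max flow.
In the residual graph, reachable from Res: {Res, r1, r2, r4}.
Min-cut edges: r2→r3 (4), r4→Out (4); capacity 4 + 4 = 8.

8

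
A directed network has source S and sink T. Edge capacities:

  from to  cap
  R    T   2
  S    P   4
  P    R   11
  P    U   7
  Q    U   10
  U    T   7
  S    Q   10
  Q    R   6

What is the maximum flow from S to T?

Augment S→P→R→T: bottleneck 2, flow now 2.
Augment S→P→U→T: bottleneck 2, flow now 4.
Augment S→Q→U→T: bottleneck 5, flow now 9.
No augmenting path remains; maximum flow = 9.
In the residual graph, reachable from S: {S, P, Q, R, U}.
Min-cut edges: R→T (2), U→T (7); capacity 2 + 7 = 9.
This cut is saturated, so no flow can exceed 9.

9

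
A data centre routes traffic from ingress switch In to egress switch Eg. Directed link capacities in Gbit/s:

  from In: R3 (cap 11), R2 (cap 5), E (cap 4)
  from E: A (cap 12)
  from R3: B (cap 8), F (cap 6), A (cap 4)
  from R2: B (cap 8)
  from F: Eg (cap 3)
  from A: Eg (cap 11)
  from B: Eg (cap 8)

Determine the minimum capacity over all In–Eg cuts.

19

Augment In→E→A→Eg: bottleneck 4, flow now 4.
Augment In→R3→F→Eg: bottleneck 3, flow now 7.
Augment In→R3→A→Eg: bottleneck 4, flow now 11.
Augment In→R3→B→Eg: bottleneck 4, flow now 15.
Augment In→R2→B→Eg: bottleneck 4, flow now 19.
No augmenting path remains; maximum flow = 19.
By max-flow min-cut, the minimum cut capacity equals the max flow.
In the residual graph, reachable from In: {In, R3, R2, F, B}.
Min-cut edges: In→E (4), R3→A (4), F→Eg (3), B→Eg (8); capacity 4 + 4 + 3 + 8 = 19.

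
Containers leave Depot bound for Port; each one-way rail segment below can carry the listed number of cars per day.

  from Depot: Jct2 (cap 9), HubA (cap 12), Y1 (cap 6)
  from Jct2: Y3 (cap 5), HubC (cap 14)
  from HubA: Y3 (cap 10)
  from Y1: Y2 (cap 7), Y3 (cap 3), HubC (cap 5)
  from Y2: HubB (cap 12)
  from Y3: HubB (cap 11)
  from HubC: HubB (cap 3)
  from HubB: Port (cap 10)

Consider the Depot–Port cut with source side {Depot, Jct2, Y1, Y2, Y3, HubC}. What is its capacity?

38

Edges leaving {Depot, Jct2, Y1, Y2, Y3, HubC}: Depot→HubA (12), Y2→HubB (12), Y3→HubB (11), HubC→HubB (3).
Cut capacity = 12 + 12 + 11 + 3 = 38.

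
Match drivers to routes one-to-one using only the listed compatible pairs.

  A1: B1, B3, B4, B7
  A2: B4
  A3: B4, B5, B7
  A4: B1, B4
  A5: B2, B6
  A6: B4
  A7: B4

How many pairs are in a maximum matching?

Unit-capacity flow: source→left, listed edges, right→sink; max matching = max flow.
Augmenting path A1→B1 (+1); matched 1.
Augmenting path A2→B4 (+1); matched 2.
Augmenting path A3→B5 (+1); matched 3.
Augmenting path A5→B2 (+1); matched 4.
Augmenting path A4→B1→A1→B3 (+1); matched 5.
No augmenting path remains; maximum matching = 5.
König certificate: {A1, A3, A4, A5, B4} is a vertex cover of size 5 (every listed pair touches it), so no matching can be larger.

5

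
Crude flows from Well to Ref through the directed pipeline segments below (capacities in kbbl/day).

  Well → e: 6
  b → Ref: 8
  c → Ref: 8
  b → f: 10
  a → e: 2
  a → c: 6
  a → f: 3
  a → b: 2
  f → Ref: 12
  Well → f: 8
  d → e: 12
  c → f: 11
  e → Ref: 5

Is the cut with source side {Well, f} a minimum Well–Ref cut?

No — its capacity is 18, but the minimum cut has capacity 13.

Given cut capacity: 6 + 12 = 18.
Augment Well→e→Ref: bottleneck 5, flow now 5.
Augment Well→f→Ref: bottleneck 8, flow now 13.
No augmenting path remains; maximum flow = 13.
In the residual graph, reachable from Well: {Well, e}.
Min-cut edges: Well→f (8), e→Ref (5); capacity 8 + 5 = 13.
Cut capacity 18 exceeds the max flow 13, so it is not minimum.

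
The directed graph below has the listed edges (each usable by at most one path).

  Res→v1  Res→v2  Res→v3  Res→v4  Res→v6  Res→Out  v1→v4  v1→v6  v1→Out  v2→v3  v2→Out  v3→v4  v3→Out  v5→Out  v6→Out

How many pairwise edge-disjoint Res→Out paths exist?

Assign every edge capacity 1; by Menger, the answer equals the max flow.
Path Res→Out (+1); total 1.
Path Res→v1→Out (+1); total 2.
Path Res→v2→Out (+1); total 3.
Path Res→v3→Out (+1); total 4.
Path Res→v6→Out (+1); total 5.
No residual Res→Out path; max flow = 5.
Certifying cut of size 5: {Res→Out, Res→v1, Res→v2, Res→v3, Res→v6}.

5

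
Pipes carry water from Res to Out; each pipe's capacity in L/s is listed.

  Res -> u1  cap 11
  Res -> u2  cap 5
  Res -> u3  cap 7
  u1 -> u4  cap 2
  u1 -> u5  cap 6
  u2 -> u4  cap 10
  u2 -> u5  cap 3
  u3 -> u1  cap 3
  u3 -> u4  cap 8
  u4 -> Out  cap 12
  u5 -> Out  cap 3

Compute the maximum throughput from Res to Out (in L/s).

Augment Res→u1→u4→Out: bottleneck 2, flow now 2.
Augment Res→u1→u5→Out: bottleneck 3, flow now 5.
Augment Res→u2→u4→Out: bottleneck 5, flow now 10.
Augment Res→u3→u4→Out: bottleneck 5, flow now 15.
No augmenting path remains; maximum flow = 15.
In the residual graph, reachable from Res: {Res, u1, u2, u3, u4, u5}.
Min-cut edges: u4→Out (12), u5→Out (3); capacity 12 + 3 = 15.
This cut is saturated, so no flow can exceed 15.

15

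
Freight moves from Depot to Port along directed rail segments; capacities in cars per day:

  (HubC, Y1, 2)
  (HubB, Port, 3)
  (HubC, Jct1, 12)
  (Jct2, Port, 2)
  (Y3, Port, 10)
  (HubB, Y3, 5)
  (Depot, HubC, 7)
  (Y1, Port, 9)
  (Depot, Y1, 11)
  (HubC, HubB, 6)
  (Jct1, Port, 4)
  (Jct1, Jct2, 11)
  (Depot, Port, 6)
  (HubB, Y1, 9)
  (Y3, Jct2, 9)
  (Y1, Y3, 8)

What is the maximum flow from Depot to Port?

Augment Depot→Port: bottleneck 6, flow now 6.
Augment Depot→Y1→Port: bottleneck 9, flow now 15.
Augment Depot→HubC→HubB→Port: bottleneck 3, flow now 18.
Augment Depot→HubC→Jct1→Port: bottleneck 4, flow now 22.
Augment Depot→Y1→Y3→Port: bottleneck 2, flow now 24.
No augmenting path remains; maximum flow = 24.
In the residual graph, reachable from Depot: {Depot}.
Min-cut edges: Depot→HubC (7), Depot→Y1 (11), Depot→Port (6); capacity 7 + 11 + 6 = 24.
This cut is saturated, so no flow can exceed 24.

24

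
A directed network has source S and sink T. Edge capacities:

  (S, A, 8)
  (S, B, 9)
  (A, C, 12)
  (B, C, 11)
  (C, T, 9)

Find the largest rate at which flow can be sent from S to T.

9

Augment S→A→C→T: bottleneck 8, flow now 8.
Augment S→B→C→T: bottleneck 1, flow now 9.
No augmenting path remains; maximum flow = 9.
In the residual graph, reachable from S: {S, A, B, C}.
Min-cut edges: C→T (9); capacity 9 = 9.
This cut is saturated, so no flow can exceed 9.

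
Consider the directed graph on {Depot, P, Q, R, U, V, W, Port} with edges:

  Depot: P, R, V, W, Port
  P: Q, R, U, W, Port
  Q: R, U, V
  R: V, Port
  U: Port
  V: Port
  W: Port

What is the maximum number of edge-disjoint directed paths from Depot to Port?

Assign every edge capacity 1; by Menger, the answer equals the max flow.
Path Depot→Port (+1); total 1.
Path Depot→P→Port (+1); total 2.
Path Depot→R→Port (+1); total 3.
Path Depot→V→Port (+1); total 4.
Path Depot→W→Port (+1); total 5.
No residual Depot→Port path; max flow = 5.
Certifying cut of size 5: {Depot→P, Depot→Port, Depot→R, Depot→V, Depot→W}.

5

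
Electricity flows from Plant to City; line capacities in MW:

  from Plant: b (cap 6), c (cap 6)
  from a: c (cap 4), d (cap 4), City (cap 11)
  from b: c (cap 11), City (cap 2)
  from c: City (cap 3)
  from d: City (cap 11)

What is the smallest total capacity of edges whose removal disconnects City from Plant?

Augment Plant→b→City: bottleneck 2, flow now 2.
Augment Plant→c→City: bottleneck 3, flow now 5.
No augmenting path remains; maximum flow = 5.
By max-flow min-cut, the minimum cut capacity equals the max flow.
In the residual graph, reachable from Plant: {Plant, b, c}.
Min-cut edges: b→City (2), c→City (3); capacity 2 + 3 = 5.

5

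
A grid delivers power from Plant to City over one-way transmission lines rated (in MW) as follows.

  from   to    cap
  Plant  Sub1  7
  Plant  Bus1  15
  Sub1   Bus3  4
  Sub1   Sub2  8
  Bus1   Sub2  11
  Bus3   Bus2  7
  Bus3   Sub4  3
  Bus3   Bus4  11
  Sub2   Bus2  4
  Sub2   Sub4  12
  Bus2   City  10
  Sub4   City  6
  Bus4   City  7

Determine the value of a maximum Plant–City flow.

Augment Plant→Sub1→Bus3→Bus2→City: bottleneck 4, flow now 4.
Augment Plant→Sub1→Sub2→Bus2→City: bottleneck 3, flow now 7.
Augment Plant→Bus1→Sub2→Bus2→City: bottleneck 1, flow now 8.
Augment Plant→Bus1→Sub2→Sub4→City: bottleneck 6, flow now 14.
No augmenting path remains; maximum flow = 14.
In the residual graph, reachable from Plant: {Plant, Sub1, Bus1, Sub2, Sub4}.
Min-cut edges: Sub1→Bus3 (4), Sub2→Bus2 (4), Sub4→City (6); capacity 4 + 4 + 6 = 14.
This cut is saturated, so no flow can exceed 14.

14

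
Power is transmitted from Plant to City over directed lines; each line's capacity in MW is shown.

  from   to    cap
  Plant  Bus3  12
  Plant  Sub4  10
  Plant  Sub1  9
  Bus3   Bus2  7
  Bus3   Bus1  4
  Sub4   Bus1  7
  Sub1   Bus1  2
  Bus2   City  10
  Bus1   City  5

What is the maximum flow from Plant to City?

12

Augment Plant→Bus3→Bus2→City: bottleneck 7, flow now 7.
Augment Plant→Bus3→Bus1→City: bottleneck 4, flow now 11.
Augment Plant→Sub4→Bus1→City: bottleneck 1, flow now 12.
No augmenting path remains; maximum flow = 12.
In the residual graph, reachable from Plant: {Plant, Bus3, Sub4, Sub1, Bus1}.
Min-cut edges: Bus3→Bus2 (7), Bus1→City (5); capacity 7 + 5 = 12.
This cut is saturated, so no flow can exceed 12.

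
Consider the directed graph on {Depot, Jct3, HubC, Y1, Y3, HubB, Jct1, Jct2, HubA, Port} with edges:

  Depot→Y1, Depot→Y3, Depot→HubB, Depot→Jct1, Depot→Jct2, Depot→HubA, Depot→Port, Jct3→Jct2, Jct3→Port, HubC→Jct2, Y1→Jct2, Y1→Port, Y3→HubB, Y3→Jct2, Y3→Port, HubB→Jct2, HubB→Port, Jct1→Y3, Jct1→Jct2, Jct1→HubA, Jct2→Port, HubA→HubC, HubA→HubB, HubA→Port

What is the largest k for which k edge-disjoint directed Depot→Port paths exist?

6

Assign every edge capacity 1; by Menger, the answer equals the max flow.
Path Depot→Port (+1); total 1.
Path Depot→Y1→Port (+1); total 2.
Path Depot→Y3→Port (+1); total 3.
Path Depot→HubB→Port (+1); total 4.
Path Depot→Jct2→Port (+1); total 5.
Path Depot→HubA→Port (+1); total 6.
No residual Depot→Port path; max flow = 6.
Certifying cut of size 6: {Depot→Port, Depot→Y1, HubA→Port, HubB→Port, Jct2→Port, Y3→Port}.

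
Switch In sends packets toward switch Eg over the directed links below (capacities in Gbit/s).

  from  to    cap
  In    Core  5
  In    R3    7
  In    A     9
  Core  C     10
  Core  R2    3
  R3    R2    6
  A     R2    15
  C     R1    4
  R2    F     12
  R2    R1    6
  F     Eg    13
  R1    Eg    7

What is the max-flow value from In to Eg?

Augment In→Core→C→R1→Eg: bottleneck 4, flow now 4.
Augment In→Core→R2→F→Eg: bottleneck 1, flow now 5.
Augment In→R3→R2→F→Eg: bottleneck 6, flow now 11.
Augment In→A→R2→F→Eg: bottleneck 5, flow now 16.
Augment In→A→R2→R1→Eg: bottleneck 3, flow now 19.
No augmenting path remains; maximum flow = 19.
In the residual graph, reachable from In: {In, Core, R3, A, C, R2, R1}.
Min-cut edges: R2→F (12), R1→Eg (7); capacity 12 + 7 = 19.
This cut is saturated, so no flow can exceed 19.

19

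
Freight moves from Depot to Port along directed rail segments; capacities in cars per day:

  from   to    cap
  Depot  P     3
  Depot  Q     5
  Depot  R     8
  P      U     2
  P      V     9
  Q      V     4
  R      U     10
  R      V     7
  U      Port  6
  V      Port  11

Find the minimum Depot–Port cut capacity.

15

Augment Depot→P→U→Port: bottleneck 2, flow now 2.
Augment Depot→P→V→Port: bottleneck 1, flow now 3.
Augment Depot→Q→V→Port: bottleneck 4, flow now 7.
Augment Depot→R→U→Port: bottleneck 4, flow now 11.
Augment Depot→R→V→Port: bottleneck 4, flow now 15.
No augmenting path remains; maximum flow = 15.
By max-flow min-cut, the minimum cut capacity equals the max flow.
In the residual graph, reachable from Depot: {Depot, Q}.
Min-cut edges: Depot→P (3), Depot→R (8), Q→V (4); capacity 3 + 8 + 4 = 15.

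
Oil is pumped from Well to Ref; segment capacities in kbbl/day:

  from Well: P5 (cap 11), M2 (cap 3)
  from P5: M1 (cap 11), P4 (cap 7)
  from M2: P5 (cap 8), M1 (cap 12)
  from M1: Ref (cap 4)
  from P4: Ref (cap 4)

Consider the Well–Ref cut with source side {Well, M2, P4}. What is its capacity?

35

Edges leaving {Well, M2, P4}: Well→P5 (11), M2→P5 (8), M2→M1 (12), P4→Ref (4).
Cut capacity = 11 + 8 + 12 + 4 = 35.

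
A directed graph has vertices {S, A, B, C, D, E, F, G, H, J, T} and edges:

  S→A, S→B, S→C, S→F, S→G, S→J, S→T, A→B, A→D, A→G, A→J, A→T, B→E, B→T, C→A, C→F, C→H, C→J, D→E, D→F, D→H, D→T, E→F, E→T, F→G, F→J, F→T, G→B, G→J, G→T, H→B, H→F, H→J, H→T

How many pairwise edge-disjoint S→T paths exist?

6

Assign every edge capacity 1; by Menger, the answer equals the max flow.
Path S→T (+1); total 1.
Path S→A→T (+1); total 2.
Path S→B→T (+1); total 3.
Path S→F→T (+1); total 4.
Path S→G→T (+1); total 5.
Path S→C→H→T (+1); total 6.
No residual S→T path; max flow = 6.
Certifying cut of size 6: {S→A, S→B, S→C, S→F, S→G, S→T}.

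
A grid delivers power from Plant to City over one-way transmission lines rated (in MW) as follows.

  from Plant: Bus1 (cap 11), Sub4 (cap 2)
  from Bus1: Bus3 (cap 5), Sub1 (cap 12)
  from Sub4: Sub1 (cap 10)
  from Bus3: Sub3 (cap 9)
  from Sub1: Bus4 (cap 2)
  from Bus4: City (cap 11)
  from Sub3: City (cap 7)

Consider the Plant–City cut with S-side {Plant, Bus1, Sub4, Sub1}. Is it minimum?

Given cut capacity: 5 + 2 = 7.
Augment Plant→Bus1→Bus3→Sub3→City: bottleneck 5, flow now 5.
Augment Plant→Bus1→Sub1→Bus4→City: bottleneck 2, flow now 7.
No augmenting path remains; maximum flow = 7.
Cut capacity 7 equals the max flow, so it is a minimum cut.

Yes — it is a minimum cut (capacity 7).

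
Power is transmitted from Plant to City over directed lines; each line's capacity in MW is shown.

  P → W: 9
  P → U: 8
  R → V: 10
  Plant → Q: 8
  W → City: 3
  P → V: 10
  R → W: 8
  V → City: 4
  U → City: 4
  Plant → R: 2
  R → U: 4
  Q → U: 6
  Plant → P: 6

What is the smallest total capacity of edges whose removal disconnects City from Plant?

11

Augment Plant→P→U→City: bottleneck 4, flow now 4.
Augment Plant→P→V→City: bottleneck 2, flow now 6.
Augment Plant→R→V→City: bottleneck 2, flow now 8.
Augment Plant→Q→U→P→W→City: bottleneck 3, flow now 11. (uses reverse residual edge)
No augmenting path remains; maximum flow = 11.
By max-flow min-cut, the minimum cut capacity equals the max flow.
In the residual graph, reachable from Plant: {Plant, P, Q, R, U, V, W}.
Min-cut edges: U→City (4), V→City (4), W→City (3); capacity 4 + 4 + 3 = 11.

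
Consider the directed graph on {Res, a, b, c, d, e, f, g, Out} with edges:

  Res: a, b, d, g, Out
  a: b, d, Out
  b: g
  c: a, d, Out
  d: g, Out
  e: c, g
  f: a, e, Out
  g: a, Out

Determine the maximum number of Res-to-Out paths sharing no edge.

4

Assign every edge capacity 1; by Menger, the answer equals the max flow.
Path Res→Out (+1); total 1.
Path Res→a→Out (+1); total 2.
Path Res→d→Out (+1); total 3.
Path Res→g→Out (+1); total 4.
No residual Res→Out path; max flow = 4.
Certifying cut of size 4: {Res→Out, a→Out, d→Out, g→Out}.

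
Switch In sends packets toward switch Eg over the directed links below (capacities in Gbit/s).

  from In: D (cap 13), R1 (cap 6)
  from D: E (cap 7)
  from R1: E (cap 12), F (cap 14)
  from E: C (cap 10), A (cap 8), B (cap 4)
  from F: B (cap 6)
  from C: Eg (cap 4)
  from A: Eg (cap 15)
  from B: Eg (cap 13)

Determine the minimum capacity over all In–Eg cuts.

Augment In→D→E→C→Eg: bottleneck 4, flow now 4.
Augment In→D→E→A→Eg: bottleneck 3, flow now 7.
Augment In→R1→E→A→Eg: bottleneck 5, flow now 12.
Augment In→R1→E→B→Eg: bottleneck 1, flow now 13.
No augmenting path remains; maximum flow = 13.
By max-flow min-cut, the minimum cut capacity equals the max flow.
In the residual graph, reachable from In: {In, D}.
Min-cut edges: In→R1 (6), D→E (7); capacity 6 + 7 = 13.

13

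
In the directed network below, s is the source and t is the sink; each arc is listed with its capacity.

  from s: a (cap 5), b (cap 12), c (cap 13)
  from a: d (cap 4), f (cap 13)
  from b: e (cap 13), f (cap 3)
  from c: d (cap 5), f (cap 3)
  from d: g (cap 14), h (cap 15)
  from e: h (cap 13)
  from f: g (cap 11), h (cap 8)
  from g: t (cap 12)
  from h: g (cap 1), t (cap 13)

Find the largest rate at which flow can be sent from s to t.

25

Augment s→a→d→g→t: bottleneck 4, flow now 4.
Augment s→a→f→g→t: bottleneck 1, flow now 5.
Augment s→b→e→h→t: bottleneck 12, flow now 17.
Augment s→c→d→g→t: bottleneck 5, flow now 22.
Augment s→c→f→g→t: bottleneck 2, flow now 24.
Augment s→c→f→h→t: bottleneck 1, flow now 25.
No augmenting path remains; maximum flow = 25.
In the residual graph, reachable from s: {s, c}.
Min-cut edges: s→a (5), s→b (12), c→d (5), c→f (3); capacity 5 + 12 + 5 + 3 = 25.
This cut is saturated, so no flow can exceed 25.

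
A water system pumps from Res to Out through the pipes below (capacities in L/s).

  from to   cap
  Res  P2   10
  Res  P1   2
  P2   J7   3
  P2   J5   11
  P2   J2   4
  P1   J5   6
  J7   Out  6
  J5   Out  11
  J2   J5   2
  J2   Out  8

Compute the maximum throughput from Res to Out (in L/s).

12

Augment Res→P2→J7→Out: bottleneck 3, flow now 3.
Augment Res→P2→J5→Out: bottleneck 7, flow now 10.
Augment Res→P1→J5→Out: bottleneck 2, flow now 12.
No augmenting path remains; maximum flow = 12.
In the residual graph, reachable from Res: {Res}.
Min-cut edges: Res→P2 (10), Res→P1 (2); capacity 10 + 2 = 12.
This cut is saturated, so no flow can exceed 12.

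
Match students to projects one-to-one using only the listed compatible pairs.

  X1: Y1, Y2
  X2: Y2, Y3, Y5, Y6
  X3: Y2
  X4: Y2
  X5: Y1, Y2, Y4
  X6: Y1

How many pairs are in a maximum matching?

4

Unit-capacity flow: source→left, listed edges, right→sink; max matching = max flow.
Augmenting path X1→Y1 (+1); matched 1.
Augmenting path X2→Y2 (+1); matched 2.
Augmenting path X5→Y4 (+1); matched 3.
Augmenting path X3→Y2→X2→Y3 (+1); matched 4.
No augmenting path remains; maximum matching = 4.
König certificate: {X2, X5, Y1, Y2} is a vertex cover of size 4 (every listed pair touches it), so no matching can be larger.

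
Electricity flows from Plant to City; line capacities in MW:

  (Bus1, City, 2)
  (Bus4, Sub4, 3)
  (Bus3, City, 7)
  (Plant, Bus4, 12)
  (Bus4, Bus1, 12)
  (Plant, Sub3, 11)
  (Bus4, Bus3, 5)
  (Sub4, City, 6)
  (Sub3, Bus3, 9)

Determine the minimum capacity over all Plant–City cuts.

Augment Plant→Sub3→Bus3→City: bottleneck 7, flow now 7.
Augment Plant→Bus4→Sub4→City: bottleneck 3, flow now 10.
Augment Plant→Bus4→Bus1→City: bottleneck 2, flow now 12.
No augmenting path remains; maximum flow = 12.
By max-flow min-cut, the minimum cut capacity equals the max flow.
In the residual graph, reachable from Plant: {Plant, Sub3, Bus4, Bus1, Bus3}.
Min-cut edges: Bus4→Sub4 (3), Bus1→City (2), Bus3→City (7); capacity 3 + 2 + 7 = 12.

12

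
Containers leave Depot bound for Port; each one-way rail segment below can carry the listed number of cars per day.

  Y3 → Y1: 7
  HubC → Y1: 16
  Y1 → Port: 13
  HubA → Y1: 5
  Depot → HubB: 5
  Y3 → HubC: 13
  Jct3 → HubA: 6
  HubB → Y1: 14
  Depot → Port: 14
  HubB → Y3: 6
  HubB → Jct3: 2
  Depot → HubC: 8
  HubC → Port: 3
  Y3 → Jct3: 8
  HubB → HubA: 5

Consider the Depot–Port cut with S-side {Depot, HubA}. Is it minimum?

Given cut capacity: 5 + 8 + 14 + 5 = 32.
Augment Depot→Port: bottleneck 14, flow now 14.
Augment Depot→HubC→Port: bottleneck 3, flow now 17.
Augment Depot→HubB→Y1→Port: bottleneck 5, flow now 22.
Augment Depot→HubC→Y1→Port: bottleneck 5, flow now 27.
No augmenting path remains; maximum flow = 27.
In the residual graph, reachable from Depot: {Depot}.
Min-cut edges: Depot→HubB (5), Depot→HubC (8), Depot→Port (14); capacity 5 + 8 + 14 = 27.
Cut capacity 32 exceeds the max flow 27, so it is not minimum.

No — its capacity is 32, but the minimum cut has capacity 27.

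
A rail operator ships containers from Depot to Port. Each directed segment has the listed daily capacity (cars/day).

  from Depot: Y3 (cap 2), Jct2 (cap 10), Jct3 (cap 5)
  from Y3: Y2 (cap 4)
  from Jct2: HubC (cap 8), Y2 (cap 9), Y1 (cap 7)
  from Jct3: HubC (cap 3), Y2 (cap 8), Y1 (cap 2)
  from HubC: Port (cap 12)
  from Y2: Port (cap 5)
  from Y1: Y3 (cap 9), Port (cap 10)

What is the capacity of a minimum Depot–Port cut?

Augment Depot→Y3→Y2→Port: bottleneck 2, flow now 2.
Augment Depot→Jct2→HubC→Port: bottleneck 8, flow now 10.
Augment Depot→Jct2→Y2→Port: bottleneck 2, flow now 12.
Augment Depot→Jct3→HubC→Port: bottleneck 3, flow now 15.
Augment Depot→Jct3→Y2→Port: bottleneck 1, flow now 16.
Augment Depot→Jct3→Y1→Port: bottleneck 1, flow now 17.
No augmenting path remains; maximum flow = 17.
By max-flow min-cut, the minimum cut capacity equals the max flow.
In the residual graph, reachable from Depot: {Depot}.
Min-cut edges: Depot→Y3 (2), Depot→Jct2 (10), Depot→Jct3 (5); capacity 2 + 10 + 5 = 17.

17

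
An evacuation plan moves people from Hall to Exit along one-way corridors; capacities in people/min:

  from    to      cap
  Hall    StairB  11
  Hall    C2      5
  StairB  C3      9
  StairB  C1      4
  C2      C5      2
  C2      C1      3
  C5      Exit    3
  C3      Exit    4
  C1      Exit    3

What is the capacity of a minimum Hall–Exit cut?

Augment Hall→StairB→C3→Exit: bottleneck 4, flow now 4.
Augment Hall→StairB→C1→Exit: bottleneck 3, flow now 7.
Augment Hall→C2→C5→Exit: bottleneck 2, flow now 9.
No augmenting path remains; maximum flow = 9.
By max-flow min-cut, the minimum cut capacity equals the max flow.
In the residual graph, reachable from Hall: {Hall, StairB, C2, C3, C1}.
Min-cut edges: C2→C5 (2), C3→Exit (4), C1→Exit (3); capacity 2 + 4 + 3 = 9.

9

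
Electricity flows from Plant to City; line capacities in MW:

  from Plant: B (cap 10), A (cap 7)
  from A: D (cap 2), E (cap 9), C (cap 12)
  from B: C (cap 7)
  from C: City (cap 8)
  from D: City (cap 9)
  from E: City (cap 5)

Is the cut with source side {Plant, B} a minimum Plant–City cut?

Yes — it is a minimum cut (capacity 14).

Given cut capacity: 7 + 7 = 14.
Augment Plant→A→C→City: bottleneck 7, flow now 7.
Augment Plant→B→C→City: bottleneck 1, flow now 8.
Augment Plant→B→C→A→D→City: bottleneck 2, flow now 10. (uses reverse residual edge)
Augment Plant→B→C→A→E→City: bottleneck 4, flow now 14. (uses reverse residual edge)
No augmenting path remains; maximum flow = 14.
Cut capacity 14 equals the max flow, so it is a minimum cut.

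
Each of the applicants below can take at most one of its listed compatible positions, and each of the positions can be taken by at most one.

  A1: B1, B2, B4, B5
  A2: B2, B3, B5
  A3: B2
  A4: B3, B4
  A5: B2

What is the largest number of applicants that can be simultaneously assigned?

Unit-capacity flow: source→left, listed edges, right→sink; max matching = max flow.
Augmenting path A1→B1 (+1); matched 1.
Augmenting path A2→B2 (+1); matched 2.
Augmenting path A4→B3 (+1); matched 3.
Augmenting path A3→B2→A2→B5 (+1); matched 4.
No augmenting path remains; maximum matching = 4.
König certificate: {A1, A2, A4, B2} is a vertex cover of size 4 (every listed pair touches it), so no matching can be larger.

4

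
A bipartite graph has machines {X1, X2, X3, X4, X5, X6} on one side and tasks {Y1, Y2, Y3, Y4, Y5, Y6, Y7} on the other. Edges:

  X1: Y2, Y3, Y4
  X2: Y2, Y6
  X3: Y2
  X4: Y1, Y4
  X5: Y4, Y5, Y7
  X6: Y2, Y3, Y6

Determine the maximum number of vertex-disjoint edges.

6

Unit-capacity flow: source→left, listed edges, right→sink; max matching = max flow.
Augmenting path X1→Y2 (+1); matched 1.
Augmenting path X2→Y6 (+1); matched 2.
Augmenting path X4→Y1 (+1); matched 3.
Augmenting path X5→Y4 (+1); matched 4.
Augmenting path X6→Y3 (+1); matched 5.
Augmenting path X3→Y2→X1→Y4→X5→Y5 (+1); matched 6.
No augmenting path remains; maximum matching = 6.
König certificate: {X1, X2, X3, X4, X5, X6} is a vertex cover of size 6 (every listed pair touches it), so no matching can be larger.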